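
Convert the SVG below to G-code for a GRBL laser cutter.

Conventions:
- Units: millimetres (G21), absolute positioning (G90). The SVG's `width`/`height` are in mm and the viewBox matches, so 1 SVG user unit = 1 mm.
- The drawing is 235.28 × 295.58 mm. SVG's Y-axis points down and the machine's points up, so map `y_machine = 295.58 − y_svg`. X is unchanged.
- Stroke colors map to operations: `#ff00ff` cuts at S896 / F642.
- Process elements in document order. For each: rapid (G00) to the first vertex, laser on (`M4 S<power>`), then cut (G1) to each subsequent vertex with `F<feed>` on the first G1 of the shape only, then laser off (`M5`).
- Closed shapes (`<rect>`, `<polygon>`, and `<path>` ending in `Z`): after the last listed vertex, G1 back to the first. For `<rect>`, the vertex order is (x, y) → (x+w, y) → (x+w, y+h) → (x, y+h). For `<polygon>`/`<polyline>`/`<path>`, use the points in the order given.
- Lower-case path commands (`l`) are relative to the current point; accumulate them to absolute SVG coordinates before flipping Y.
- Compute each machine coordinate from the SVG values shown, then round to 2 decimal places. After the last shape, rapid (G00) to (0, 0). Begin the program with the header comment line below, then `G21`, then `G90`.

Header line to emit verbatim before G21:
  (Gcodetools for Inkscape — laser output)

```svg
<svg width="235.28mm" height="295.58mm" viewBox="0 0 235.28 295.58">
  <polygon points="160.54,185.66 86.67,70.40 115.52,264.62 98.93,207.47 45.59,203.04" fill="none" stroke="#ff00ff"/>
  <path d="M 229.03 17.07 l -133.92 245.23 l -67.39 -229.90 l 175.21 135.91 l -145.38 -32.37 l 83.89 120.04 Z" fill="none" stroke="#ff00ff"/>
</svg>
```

1 u = 1 mm; y_m = 295.58 − y.

[1] `<polygon>` closed polygon, #ff00ff→cut S896 F642: (160.54,109.92) → (86.67,225.18) → (115.52,30.96) → (98.93,88.11) → (45.59,92.54) → (160.54,109.92) (closed)

[2] `<path>` closed polygon, #ff00ff→cut S896 F642: (229.03,278.51) → (95.11,33.28) → (27.72,263.18) → (202.93,127.27) → (57.55,159.64) → (141.44,39.60) → (229.03,278.51) (closed)

(Gcodetools for Inkscape — laser output)
G21
G90
G00 X160.54 Y109.92
M4 S896
G1 X86.67 Y225.18 F642
G1 X115.52 Y30.96
G1 X98.93 Y88.11
G1 X45.59 Y92.54
G1 X160.54 Y109.92
M5
G00 X229.03 Y278.51
M4 S896
G1 X95.11 Y33.28 F642
G1 X27.72 Y263.18
G1 X202.93 Y127.27
G1 X57.55 Y159.64
G1 X141.44 Y39.60
G1 X229.03 Y278.51
M5
G00 X0.00 Y0.00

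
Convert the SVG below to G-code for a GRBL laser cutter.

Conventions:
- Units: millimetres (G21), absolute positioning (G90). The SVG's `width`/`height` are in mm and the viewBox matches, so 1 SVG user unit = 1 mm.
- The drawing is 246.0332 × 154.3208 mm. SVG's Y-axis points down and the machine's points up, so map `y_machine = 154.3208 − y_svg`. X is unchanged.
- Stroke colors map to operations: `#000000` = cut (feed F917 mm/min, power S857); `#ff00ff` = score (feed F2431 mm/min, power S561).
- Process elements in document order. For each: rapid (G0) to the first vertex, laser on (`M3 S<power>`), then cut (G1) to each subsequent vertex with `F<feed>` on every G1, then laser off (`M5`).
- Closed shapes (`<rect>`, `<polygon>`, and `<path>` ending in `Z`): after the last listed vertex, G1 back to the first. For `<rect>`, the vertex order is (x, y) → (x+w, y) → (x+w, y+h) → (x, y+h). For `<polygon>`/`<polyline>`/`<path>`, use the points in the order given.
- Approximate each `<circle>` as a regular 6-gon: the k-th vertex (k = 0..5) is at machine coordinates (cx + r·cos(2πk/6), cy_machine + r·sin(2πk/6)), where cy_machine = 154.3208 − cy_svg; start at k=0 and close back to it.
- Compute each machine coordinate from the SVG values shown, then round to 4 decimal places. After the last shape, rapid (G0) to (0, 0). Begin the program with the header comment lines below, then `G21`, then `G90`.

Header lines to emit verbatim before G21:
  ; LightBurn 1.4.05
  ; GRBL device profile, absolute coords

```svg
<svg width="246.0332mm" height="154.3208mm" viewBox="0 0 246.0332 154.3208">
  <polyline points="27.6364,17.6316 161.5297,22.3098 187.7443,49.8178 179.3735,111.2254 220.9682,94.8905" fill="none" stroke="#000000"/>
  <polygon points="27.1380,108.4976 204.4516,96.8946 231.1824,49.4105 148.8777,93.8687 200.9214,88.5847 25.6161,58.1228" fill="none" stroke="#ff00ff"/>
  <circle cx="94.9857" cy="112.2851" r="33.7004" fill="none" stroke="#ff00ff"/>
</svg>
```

viewBox `0 0 246.0332 154.3208` with mm width/height → 1 unit = 1 mm. Flip: y_m = 154.3208 − y_svg.

**Shape 1** — `<polyline>` open polyline, stroke `#000000` → cut (S857, F917). Machine vertices: (27.6364,136.6892) → (161.5297,132.0110) → (187.7443,104.5030) → (179.3735,43.0954) → (220.9682,59.4303). Open path.

**Shape 2** — `<polygon>` closed polygon, stroke `#ff00ff` → score (S561, F2431). Machine vertices: (27.1380,45.8232) → (204.4516,57.4262) → (231.1824,104.9103) → (148.8777,60.4521) → (200.9214,65.7361) → (25.6161,96.1980) → (27.1380,45.8232). Closed: final G1 returns to the first vertex.

**Shape 3** — `<circle>` circle, stroke `#ff00ff` → score (S561, F2431). Machine vertices: (128.6861,42.0357) → (111.8359,71.2211) → (78.1355,71.2211) → (61.2853,42.0357) → (78.1355,12.8503) → (111.8359,12.8503) → (128.6861,42.0357). Closed: final G1 returns to the first vertex.

; LightBurn 1.4.05
; GRBL device profile, absolute coords
G21
G90
G0 X27.6364 Y136.6892
M3 S857
G1 X161.5297 Y132.0110 F917
G1 X187.7443 Y104.5030 F917
G1 X179.3735 Y43.0954 F917
G1 X220.9682 Y59.4303 F917
M5
G0 X27.1380 Y45.8232
M3 S561
G1 X204.4516 Y57.4262 F2431
G1 X231.1824 Y104.9103 F2431
G1 X148.8777 Y60.4521 F2431
G1 X200.9214 Y65.7361 F2431
G1 X25.6161 Y96.1980 F2431
G1 X27.1380 Y45.8232 F2431
M5
G0 X128.6861 Y42.0357
M3 S561
G1 X111.8359 Y71.2211 F2431
G1 X78.1355 Y71.2211 F2431
G1 X61.2853 Y42.0357 F2431
G1 X78.1355 Y12.8503 F2431
G1 X111.8359 Y12.8503 F2431
G1 X128.6861 Y42.0357 F2431
M5
G0 X0.0000 Y0.0000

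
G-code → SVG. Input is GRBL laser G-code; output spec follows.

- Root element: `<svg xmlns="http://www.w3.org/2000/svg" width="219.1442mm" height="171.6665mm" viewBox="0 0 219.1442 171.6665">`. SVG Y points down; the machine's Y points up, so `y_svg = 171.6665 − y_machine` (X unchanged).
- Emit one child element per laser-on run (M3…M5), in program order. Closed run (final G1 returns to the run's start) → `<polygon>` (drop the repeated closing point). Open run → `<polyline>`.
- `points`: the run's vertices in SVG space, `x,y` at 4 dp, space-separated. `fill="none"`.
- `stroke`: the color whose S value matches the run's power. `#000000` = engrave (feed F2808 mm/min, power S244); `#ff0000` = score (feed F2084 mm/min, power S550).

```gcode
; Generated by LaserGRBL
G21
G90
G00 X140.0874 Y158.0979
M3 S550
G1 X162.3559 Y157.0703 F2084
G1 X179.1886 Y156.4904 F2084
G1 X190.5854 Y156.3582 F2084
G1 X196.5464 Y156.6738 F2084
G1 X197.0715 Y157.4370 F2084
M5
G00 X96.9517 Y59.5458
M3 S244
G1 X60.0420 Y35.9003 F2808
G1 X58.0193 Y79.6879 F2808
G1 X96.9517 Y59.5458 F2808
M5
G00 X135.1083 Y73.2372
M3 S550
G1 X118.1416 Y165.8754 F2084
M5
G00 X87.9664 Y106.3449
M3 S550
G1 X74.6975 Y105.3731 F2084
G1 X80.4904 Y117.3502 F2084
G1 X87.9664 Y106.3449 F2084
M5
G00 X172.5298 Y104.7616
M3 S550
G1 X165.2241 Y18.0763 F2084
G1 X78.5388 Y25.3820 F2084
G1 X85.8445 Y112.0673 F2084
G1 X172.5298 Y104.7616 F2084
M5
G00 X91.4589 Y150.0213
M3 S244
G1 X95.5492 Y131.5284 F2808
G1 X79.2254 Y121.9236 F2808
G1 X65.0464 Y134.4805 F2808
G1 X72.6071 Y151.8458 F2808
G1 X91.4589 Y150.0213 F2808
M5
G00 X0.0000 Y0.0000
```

Machine Y-up, SVG Y-down with viewBox height 171.6665, so y_svg = 171.6665 − y_machine; X carries over.

Run 1: power S550 maps to stroke `#ff0000` (score). The run is open, so emit a `<polyline>` with points (Y-flipped): 140.0874,13.5686 162.3559,14.5962 179.1886,15.1761 190.5854,15.3083 196.5464,14.9927 197.0715,14.2295.

Run 2: power S244 maps to stroke `#000000` (engrave). The run returns to its start, so emit a `<polygon>` with points (Y-flipped): 96.9517,112.1207 60.0420,135.7662 58.0193,91.9786.

Run 3: the run's S550 means `#ff0000` (score). The run is open, so emit a `<polyline>` with points (Y-flipped): 135.1083,98.4293 118.1416,5.7911.

Run 4: the run's S550 means `#ff0000` (score). The run returns to its start, so emit a `<polygon>` with points (Y-flipped): 87.9664,65.3216 74.6975,66.2934 80.4904,54.3163.

Run 5: S550 ⇒ score layer `#ff0000`. The run returns to its start, so emit a `<polygon>` with points (Y-flipped): 172.5298,66.9049 165.2241,153.5902 78.5388,146.2845 85.8445,59.5992.

Run 6: the run's S244 means `#000000` (engrave). The run returns to its start, so emit a `<polygon>` with points (Y-flipped): 91.4589,21.6452 95.5492,40.1381 79.2254,49.7429 65.0464,37.1860 72.6071,19.8207.

<svg xmlns="http://www.w3.org/2000/svg" width="219.1442mm" height="171.6665mm" viewBox="0 0 219.1442 171.6665">
  <polyline points="140.0874,13.5686 162.3559,14.5962 179.1886,15.1761 190.5854,15.3083 196.5464,14.9927 197.0715,14.2295" fill="none" stroke="#ff0000"/>
  <polygon points="96.9517,112.1207 60.0420,135.7662 58.0193,91.9786" fill="none" stroke="#000000"/>
  <polyline points="135.1083,98.4293 118.1416,5.7911" fill="none" stroke="#ff0000"/>
  <polygon points="87.9664,65.3216 74.6975,66.2934 80.4904,54.3163" fill="none" stroke="#ff0000"/>
  <polygon points="172.5298,66.9049 165.2241,153.5902 78.5388,146.2845 85.8445,59.5992" fill="none" stroke="#ff0000"/>
  <polygon points="91.4589,21.6452 95.5492,40.1381 79.2254,49.7429 65.0464,37.1860 72.6071,19.8207" fill="none" stroke="#000000"/>
</svg>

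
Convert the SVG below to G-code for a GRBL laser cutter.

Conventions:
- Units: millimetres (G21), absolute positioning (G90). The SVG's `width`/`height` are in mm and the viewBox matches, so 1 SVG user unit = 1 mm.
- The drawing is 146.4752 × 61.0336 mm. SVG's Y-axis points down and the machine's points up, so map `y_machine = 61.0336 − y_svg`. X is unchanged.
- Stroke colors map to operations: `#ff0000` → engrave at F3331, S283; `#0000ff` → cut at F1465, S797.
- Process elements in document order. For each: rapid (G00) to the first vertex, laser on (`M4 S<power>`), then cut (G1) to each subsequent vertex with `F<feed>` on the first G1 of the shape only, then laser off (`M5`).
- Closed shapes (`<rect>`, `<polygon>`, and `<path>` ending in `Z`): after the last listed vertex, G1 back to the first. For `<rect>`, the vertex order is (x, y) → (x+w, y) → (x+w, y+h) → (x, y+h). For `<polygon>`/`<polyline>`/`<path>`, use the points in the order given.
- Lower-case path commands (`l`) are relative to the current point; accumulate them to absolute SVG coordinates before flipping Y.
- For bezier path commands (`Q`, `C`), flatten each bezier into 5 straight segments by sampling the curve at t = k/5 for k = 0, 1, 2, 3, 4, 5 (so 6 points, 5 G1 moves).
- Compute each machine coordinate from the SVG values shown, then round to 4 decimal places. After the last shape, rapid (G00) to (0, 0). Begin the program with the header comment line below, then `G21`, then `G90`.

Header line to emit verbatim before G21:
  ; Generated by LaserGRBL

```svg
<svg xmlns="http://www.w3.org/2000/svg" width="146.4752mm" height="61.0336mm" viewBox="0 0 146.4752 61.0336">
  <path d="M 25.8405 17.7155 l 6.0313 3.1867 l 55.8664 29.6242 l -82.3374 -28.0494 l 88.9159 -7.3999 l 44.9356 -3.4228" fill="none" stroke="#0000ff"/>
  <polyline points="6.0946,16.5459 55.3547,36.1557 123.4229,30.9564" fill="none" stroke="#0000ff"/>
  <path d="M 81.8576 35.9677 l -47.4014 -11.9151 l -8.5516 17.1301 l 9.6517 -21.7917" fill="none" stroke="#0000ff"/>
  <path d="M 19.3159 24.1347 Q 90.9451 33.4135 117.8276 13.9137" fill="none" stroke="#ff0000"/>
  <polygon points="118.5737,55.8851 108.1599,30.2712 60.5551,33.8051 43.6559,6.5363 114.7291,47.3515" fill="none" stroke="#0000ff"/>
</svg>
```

1 u = 1 mm; y_m = 61.0336 − y.

[1] `<path>` open polyline, #0000ff→cut S797 F1465: (25.8405,43.3181) → (31.8718,40.1314) → (87.7382,10.5072) → (5.4008,38.5566) → (94.3167,45.9565) → (139.2523,49.3793)

[2] `<polyline>` open polyline, #0000ff→cut S797 F1465: (6.0946,44.4877) → (55.3547,24.8779) → (123.4229,30.0772)

[3] `<path>` open polyline, #0000ff→cut S797 F1465: (81.8576,25.0659) → (34.4562,36.9810) → (25.9046,19.8509) → (35.5563,41.6426)

[4] `<path>` quadratic bezier, #ff0000→engrave S283 F3331: (19.3159,36.8989) → (46.1777,34.3385) → (69.4598,34.0804) → (89.1621,36.1246) → (105.2847,40.4711) → (117.8276,47.1199)

[5] `<polygon>` closed polygon, #0000ff→cut S797 F1465: (118.5737,5.1485) → (108.1599,30.7624) → (60.5551,27.2285) → (43.6559,54.4973) → (114.7291,13.6821) → (118.5737,5.1485) (closed)

; Generated by LaserGRBL
G21
G90
G00 X25.8405 Y43.3181
M4 S797
G1 X31.8718 Y40.1314 F1465
G1 X87.7382 Y10.5072
G1 X5.4008 Y38.5566
G1 X94.3167 Y45.9565
G1 X139.2523 Y49.3793
M5
G00 X6.0946 Y44.4877
M4 S797
G1 X55.3547 Y24.8779 F1465
G1 X123.4229 Y30.0772
M5
G00 X81.8576 Y25.0659
M4 S797
G1 X34.4562 Y36.9810 F1465
G1 X25.9046 Y19.8509
G1 X35.5563 Y41.6426
M5
G00 X19.3159 Y36.8989
M4 S283
G1 X46.1777 Y34.3385 F3331
G1 X69.4598 Y34.0804
G1 X89.1621 Y36.1246
G1 X105.2847 Y40.4711
G1 X117.8276 Y47.1199
M5
G00 X118.5737 Y5.1485
M4 S797
G1 X108.1599 Y30.7624 F1465
G1 X60.5551 Y27.2285
G1 X43.6559 Y54.4973
G1 X114.7291 Y13.6821
G1 X118.5737 Y5.1485
M5
G00 X0.0000 Y0.0000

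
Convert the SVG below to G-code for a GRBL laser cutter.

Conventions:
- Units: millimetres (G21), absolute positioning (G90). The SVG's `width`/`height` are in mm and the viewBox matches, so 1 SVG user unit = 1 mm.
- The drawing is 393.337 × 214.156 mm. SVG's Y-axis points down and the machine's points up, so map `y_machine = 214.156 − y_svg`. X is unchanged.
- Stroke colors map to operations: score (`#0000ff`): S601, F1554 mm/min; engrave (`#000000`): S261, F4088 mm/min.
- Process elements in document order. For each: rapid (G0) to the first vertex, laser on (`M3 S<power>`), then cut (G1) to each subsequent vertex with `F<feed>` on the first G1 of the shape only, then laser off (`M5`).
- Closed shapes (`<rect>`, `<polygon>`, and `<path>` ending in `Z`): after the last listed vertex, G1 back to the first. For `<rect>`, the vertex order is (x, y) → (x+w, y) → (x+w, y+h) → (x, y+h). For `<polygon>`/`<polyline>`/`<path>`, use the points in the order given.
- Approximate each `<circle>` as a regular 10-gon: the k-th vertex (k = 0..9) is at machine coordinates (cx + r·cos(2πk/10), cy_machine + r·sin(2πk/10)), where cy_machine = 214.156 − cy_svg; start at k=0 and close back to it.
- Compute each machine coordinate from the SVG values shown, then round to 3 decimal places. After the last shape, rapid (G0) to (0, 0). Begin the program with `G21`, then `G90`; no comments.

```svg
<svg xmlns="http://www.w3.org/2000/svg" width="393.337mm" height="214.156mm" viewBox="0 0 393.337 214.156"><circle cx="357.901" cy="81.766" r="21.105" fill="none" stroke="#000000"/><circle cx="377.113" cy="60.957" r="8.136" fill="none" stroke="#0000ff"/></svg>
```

G21
G90
G0 X379.006 Y132.390
M3 S261
G1 X374.975 Y144.795 F4088
G1 X364.423 Y152.462
G1 X351.379 Y152.462
G1 X340.827 Y144.795
G1 X336.796 Y132.390
G1 X340.827 Y119.985
G1 X351.379 Y112.318
G1 X364.423 Y112.318
G1 X374.975 Y119.985
G1 X379.006 Y132.390
M5
G0 X385.249 Y153.199
M3 S601
G1 X383.695 Y157.981 F1554
G1 X379.627 Y160.937
G1 X374.599 Y160.937
G1 X370.531 Y157.981
G1 X368.977 Y153.199
G1 X370.531 Y148.417
G1 X374.599 Y145.461
G1 X379.627 Y145.461
G1 X383.695 Y148.417
G1 X385.249 Y153.199
M5
G0 X0.000 Y0.000

viewBox `0 0 393.337 214.156` with mm width/height → 1 unit = 1 mm. Flip: y_m = 214.156 − y_svg.

**Shape 1** — `<circle>` circle, stroke `#000000` → engrave (S261, F4088). Machine vertices: (379.006,132.390) → (374.975,144.795) → (364.423,152.462) → (351.379,152.462) → (340.827,144.795) → (336.796,132.390) → (340.827,119.985) → (351.379,112.318) → (364.423,112.318) → (374.975,119.985) → (379.006,132.390). Closed: final G1 returns to the first vertex.

**Shape 2** — `<circle>` circle, stroke `#0000ff` → score (S601, F1554). Machine vertices: (385.249,153.199) → (383.695,157.981) → (379.627,160.937) → (374.599,160.937) → (370.531,157.981) → (368.977,153.199) → (370.531,148.417) → (374.599,145.461) → (379.627,145.461) → (383.695,148.417) → (385.249,153.199). Closed: final G1 returns to the first vertex.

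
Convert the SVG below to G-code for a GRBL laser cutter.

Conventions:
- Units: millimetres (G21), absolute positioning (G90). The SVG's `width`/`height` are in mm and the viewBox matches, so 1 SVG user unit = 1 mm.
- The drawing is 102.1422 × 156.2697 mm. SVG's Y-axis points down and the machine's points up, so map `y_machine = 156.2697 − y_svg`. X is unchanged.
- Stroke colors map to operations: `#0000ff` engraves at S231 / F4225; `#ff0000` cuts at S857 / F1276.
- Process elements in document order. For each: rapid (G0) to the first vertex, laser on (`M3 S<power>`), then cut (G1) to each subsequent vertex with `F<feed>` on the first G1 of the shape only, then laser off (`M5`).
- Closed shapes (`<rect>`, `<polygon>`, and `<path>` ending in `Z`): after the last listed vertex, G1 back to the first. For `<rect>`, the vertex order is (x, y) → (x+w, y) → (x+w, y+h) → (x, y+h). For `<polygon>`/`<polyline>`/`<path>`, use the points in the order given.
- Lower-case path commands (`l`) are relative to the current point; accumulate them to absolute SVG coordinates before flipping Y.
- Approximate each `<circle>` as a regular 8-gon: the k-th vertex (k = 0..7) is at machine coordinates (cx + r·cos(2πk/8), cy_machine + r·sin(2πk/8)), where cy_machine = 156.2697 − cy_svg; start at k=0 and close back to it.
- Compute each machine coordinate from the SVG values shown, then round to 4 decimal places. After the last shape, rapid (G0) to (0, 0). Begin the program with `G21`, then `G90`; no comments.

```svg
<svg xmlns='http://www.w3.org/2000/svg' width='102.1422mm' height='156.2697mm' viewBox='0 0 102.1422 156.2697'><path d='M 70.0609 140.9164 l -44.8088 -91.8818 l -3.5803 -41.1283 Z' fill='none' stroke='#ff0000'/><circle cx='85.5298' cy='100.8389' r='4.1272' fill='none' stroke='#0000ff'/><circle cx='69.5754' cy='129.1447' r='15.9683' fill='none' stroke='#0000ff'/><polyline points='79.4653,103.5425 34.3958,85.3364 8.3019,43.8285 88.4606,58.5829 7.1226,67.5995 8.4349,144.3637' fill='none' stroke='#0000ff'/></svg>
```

viewBox `0 0 102.1422 156.2697` with mm width/height → 1 unit = 1 mm. Flip: y_m = 156.2697 − y_svg.

**Shape 1** — `<path>` closed polygon, stroke `#ff0000` → cut (S857, F1276). Machine vertices: (70.0609,15.3533) → (25.2521,107.2351) → (21.6718,148.3634) → (70.0609,15.3533). Closed: final G1 returns to the first vertex.

**Shape 2** — `<circle>` circle, stroke `#0000ff` → engrave (S231, F4225). Machine vertices: (89.6570,55.4308) → (88.4482,58.3492) → (85.5298,59.5580) → (82.6114,58.3492) → (81.4026,55.4308) → (82.6114,52.5124) → (85.5298,51.3036) → (88.4482,52.5124) → (89.6570,55.4308). Closed: final G1 returns to the first vertex.

**Shape 3** — `<circle>` circle, stroke `#0000ff` → engrave (S231, F4225). Machine vertices: (85.5437,27.1250) → (80.8667,38.4163) → (69.5754,43.0933) → (58.2841,38.4163) → (53.6071,27.1250) → (58.2841,15.8337) → (69.5754,11.1567) → (80.8667,15.8337) → (85.5437,27.1250). Closed: final G1 returns to the first vertex.

**Shape 4** — `<polyline>` open polyline, stroke `#0000ff` → engrave (S231, F4225). Machine vertices: (79.4653,52.7272) → (34.3958,70.9333) → (8.3019,112.4412) → (88.4606,97.6868) → (7.1226,88.6702) → (8.4349,11.9060). Open path.

G21
G90
G0 X70.0609 Y15.3533
M3 S857
G1 X25.2521 Y107.2351 F1276
G1 X21.6718 Y148.3634
G1 X70.0609 Y15.3533
M5
G0 X89.6570 Y55.4308
M3 S231
G1 X88.4482 Y58.3492 F4225
G1 X85.5298 Y59.5580
G1 X82.6114 Y58.3492
G1 X81.4026 Y55.4308
G1 X82.6114 Y52.5124
G1 X85.5298 Y51.3036
G1 X88.4482 Y52.5124
G1 X89.6570 Y55.4308
M5
G0 X85.5437 Y27.1250
M3 S231
G1 X80.8667 Y38.4163 F4225
G1 X69.5754 Y43.0933
G1 X58.2841 Y38.4163
G1 X53.6071 Y27.1250
G1 X58.2841 Y15.8337
G1 X69.5754 Y11.1567
G1 X80.8667 Y15.8337
G1 X85.5437 Y27.1250
M5
G0 X79.4653 Y52.7272
M3 S231
G1 X34.3958 Y70.9333 F4225
G1 X8.3019 Y112.4412
G1 X88.4606 Y97.6868
G1 X7.1226 Y88.6702
G1 X8.4349 Y11.9060
M5
G0 X0.0000 Y0.0000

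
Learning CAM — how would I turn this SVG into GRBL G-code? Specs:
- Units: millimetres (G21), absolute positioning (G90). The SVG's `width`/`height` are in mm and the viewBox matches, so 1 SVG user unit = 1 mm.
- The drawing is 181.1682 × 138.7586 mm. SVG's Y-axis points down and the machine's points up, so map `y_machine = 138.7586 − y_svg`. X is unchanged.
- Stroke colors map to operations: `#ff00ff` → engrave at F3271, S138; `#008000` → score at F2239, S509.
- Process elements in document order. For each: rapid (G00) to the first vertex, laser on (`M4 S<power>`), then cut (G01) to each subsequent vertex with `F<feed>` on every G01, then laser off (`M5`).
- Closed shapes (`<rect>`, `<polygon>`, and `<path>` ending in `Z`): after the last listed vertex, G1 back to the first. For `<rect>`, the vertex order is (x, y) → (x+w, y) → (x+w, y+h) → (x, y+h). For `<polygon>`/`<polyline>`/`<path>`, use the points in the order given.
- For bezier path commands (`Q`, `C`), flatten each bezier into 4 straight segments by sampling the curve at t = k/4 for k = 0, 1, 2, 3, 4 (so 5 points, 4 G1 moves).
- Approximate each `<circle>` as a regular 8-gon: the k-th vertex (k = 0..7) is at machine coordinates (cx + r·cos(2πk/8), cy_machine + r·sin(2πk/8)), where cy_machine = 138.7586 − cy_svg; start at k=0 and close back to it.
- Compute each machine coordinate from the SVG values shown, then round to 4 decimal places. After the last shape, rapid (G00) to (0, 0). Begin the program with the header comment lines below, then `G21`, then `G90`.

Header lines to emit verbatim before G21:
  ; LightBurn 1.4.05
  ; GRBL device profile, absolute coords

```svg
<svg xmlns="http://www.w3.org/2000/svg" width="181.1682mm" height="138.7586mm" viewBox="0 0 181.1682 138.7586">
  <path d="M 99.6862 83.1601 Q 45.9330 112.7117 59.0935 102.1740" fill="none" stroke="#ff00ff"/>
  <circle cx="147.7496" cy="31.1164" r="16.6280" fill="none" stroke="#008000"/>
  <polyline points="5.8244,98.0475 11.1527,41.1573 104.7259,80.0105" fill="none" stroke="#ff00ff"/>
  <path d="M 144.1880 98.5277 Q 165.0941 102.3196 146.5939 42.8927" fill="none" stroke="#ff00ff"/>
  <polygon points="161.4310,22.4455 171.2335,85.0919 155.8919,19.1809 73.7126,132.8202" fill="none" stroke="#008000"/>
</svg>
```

; LightBurn 1.4.05
; GRBL device profile, absolute coords
G21
G90
G00 X99.6862 Y55.5985
M4 S138
G01 X76.9917 Y43.3283 F3271
G01 X62.6614 Y36.0692 F3271
G01 X56.6954 Y33.8213 F3271
G01 X59.0935 Y36.5846 F3271
M5
G00 X164.3776 Y107.6422
M4 S509
G01 X159.5074 Y119.4000 F2239
G01 X147.7496 Y124.2702 F2239
G01 X135.9918 Y119.4000 F2239
G01 X131.1216 Y107.6422 F2239
G01 X135.9918 Y95.8844 F2239
G01 X147.7496 Y91.0142 F2239
G01 X159.5074 Y95.8844 F2239
G01 X164.3776 Y107.6422 F2239
M5
G00 X5.8244 Y40.7111
M4 S138
G01 X11.1527 Y97.6013 F3271
G01 X104.7259 Y58.7481 F3271
M5
G00 X144.1880 Y40.2309
M4 S138
G01 X152.1782 Y42.2861 F3271
G01 X155.2425 Y52.2437 F3271
G01 X153.3811 Y70.1036 F3271
G01 X146.5939 Y95.8659 F3271
M5
G00 X161.4310 Y116.3131
M4 S509
G01 X171.2335 Y53.6667 F2239
G01 X155.8919 Y119.5777 F2239
G01 X73.7126 Y5.9384 F2239
G01 X161.4310 Y116.3131 F2239
M5
G00 X0.0000 Y0.0000

1 u = 1 mm; y_m = 138.7586 − y.

[1] `<path>` quadratic bezier, #ff00ff→engrave S138 F3271: (99.6862,55.5985) → (76.9917,43.3283) → (62.6614,36.0692) → (56.6954,33.8213) → (59.0935,36.5846)

[2] `<circle>` circle, #008000→score S509 F2239: (164.3776,107.6422) → (159.5074,119.4000) → (147.7496,124.2702) → (135.9918,119.4000) → (131.1216,107.6422) → (135.9918,95.8844) → (147.7496,91.0142) → (159.5074,95.8844) → (164.3776,107.6422) (closed)

[3] `<polyline>` open polyline, #ff00ff→engrave S138 F3271: (5.8244,40.7111) → (11.1527,97.6013) → (104.7259,58.7481)

[4] `<path>` quadratic bezier, #ff00ff→engrave S138 F3271: (144.1880,40.2309) → (152.1782,42.2861) → (155.2425,52.2437) → (153.3811,70.1036) → (146.5939,95.8659)

[5] `<polygon>` closed polygon, #008000→score S509 F2239: (161.4310,116.3131) → (171.2335,53.6667) → (155.8919,119.5777) → (73.7126,5.9384) → (161.4310,116.3131) (closed)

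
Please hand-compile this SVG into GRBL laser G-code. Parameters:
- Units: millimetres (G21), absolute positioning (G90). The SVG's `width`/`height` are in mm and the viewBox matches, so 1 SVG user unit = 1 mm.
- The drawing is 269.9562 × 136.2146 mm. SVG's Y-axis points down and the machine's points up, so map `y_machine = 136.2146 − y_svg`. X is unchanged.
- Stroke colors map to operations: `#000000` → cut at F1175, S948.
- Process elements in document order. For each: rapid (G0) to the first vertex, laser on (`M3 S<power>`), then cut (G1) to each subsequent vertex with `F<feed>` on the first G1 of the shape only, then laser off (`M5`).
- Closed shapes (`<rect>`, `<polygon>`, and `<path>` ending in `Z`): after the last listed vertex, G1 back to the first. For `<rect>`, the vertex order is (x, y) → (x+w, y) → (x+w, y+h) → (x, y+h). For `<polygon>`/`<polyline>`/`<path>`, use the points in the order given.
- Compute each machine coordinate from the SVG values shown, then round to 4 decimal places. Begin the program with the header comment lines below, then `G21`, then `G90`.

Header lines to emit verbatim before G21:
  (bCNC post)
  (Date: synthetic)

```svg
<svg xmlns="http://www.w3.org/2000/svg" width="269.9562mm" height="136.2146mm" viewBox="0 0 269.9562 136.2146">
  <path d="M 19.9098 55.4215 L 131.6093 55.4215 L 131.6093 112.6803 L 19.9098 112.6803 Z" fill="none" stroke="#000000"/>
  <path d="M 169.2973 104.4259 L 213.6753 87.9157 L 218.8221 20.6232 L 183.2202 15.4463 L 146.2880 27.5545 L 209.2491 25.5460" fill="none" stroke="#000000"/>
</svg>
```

1 u = 1 mm; y_m = 136.2146 − y.

[1] `<path>` rectangle, #000000→cut S948 F1175: (19.9098,80.7931) → (131.6093,80.7931) → (131.6093,23.5343) → (19.9098,23.5343) → (19.9098,80.7931) (closed)

[2] `<path>` open polyline, #000000→cut S948 F1175: (169.2973,31.7887) → (213.6753,48.2989) → (218.8221,115.5914) → (183.2202,120.7683) → (146.2880,108.6601) → (209.2491,110.6686)

(bCNC post)
(Date: synthetic)
G21
G90
G0 X19.9098 Y80.7931
M3 S948
G1 X131.6093 Y80.7931 F1175
G1 X131.6093 Y23.5343
G1 X19.9098 Y23.5343
G1 X19.9098 Y80.7931
M5
G0 X169.2973 Y31.7887
M3 S948
G1 X213.6753 Y48.2989 F1175
G1 X218.8221 Y115.5914
G1 X183.2202 Y120.7683
G1 X146.2880 Y108.6601
G1 X209.2491 Y110.6686
M5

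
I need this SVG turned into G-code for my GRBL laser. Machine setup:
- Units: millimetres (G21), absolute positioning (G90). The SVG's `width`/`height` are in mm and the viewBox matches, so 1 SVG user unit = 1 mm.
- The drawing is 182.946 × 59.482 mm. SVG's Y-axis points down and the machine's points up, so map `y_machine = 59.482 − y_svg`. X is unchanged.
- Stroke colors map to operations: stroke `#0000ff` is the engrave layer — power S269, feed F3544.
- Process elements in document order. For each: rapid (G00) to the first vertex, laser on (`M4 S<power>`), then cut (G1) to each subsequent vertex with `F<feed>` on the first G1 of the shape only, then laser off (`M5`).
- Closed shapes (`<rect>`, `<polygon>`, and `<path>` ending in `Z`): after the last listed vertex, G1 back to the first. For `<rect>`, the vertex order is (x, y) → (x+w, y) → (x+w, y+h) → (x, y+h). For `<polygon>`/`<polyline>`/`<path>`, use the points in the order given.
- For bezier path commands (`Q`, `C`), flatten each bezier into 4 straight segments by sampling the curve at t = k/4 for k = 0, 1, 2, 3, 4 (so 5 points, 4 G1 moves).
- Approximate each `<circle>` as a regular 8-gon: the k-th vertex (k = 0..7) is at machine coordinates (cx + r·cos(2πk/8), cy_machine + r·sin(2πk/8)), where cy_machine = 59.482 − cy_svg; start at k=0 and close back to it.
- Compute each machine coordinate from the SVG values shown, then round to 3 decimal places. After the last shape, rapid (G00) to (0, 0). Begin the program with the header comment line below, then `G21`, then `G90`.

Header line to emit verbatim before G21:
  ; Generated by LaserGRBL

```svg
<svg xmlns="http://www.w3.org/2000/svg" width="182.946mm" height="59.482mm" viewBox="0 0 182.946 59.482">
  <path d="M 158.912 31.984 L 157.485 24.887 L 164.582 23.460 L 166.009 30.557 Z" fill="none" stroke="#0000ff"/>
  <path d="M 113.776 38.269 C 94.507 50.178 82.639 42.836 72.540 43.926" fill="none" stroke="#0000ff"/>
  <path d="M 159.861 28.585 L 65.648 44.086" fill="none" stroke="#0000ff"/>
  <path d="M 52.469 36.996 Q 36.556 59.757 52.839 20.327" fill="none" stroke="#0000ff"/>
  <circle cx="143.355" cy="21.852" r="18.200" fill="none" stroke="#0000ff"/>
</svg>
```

1 u = 1 mm; y_m = 59.482 − y.

[1] `<path>` regular polygon, #0000ff→engrave S269 F3544: (158.912,27.498) → (157.485,34.595) → (164.582,36.022) → (166.009,28.925) → (158.912,27.498) (closed)

[2] `<path>` cubic bezier, #0000ff→engrave S269 F3544: (113.776,21.213) → (100.624,15.458) → (89.719,14.327) → (80.534,15.225) → (72.540,15.556)

[3] `<path>` line segment, #0000ff→engrave S269 F3544: (159.861,30.897) → (65.648,15.396)

[4] `<path>` quadratic bezier, #0000ff→engrave S269 F3544: (52.469,22.486) → (46.525,14.992) → (44.605,15.273) → (46.710,23.327) → (52.839,39.155)

[5] `<circle>` circle, #0000ff→engrave S269 F3544: (161.555,37.630) → (156.224,50.499) → (143.355,55.830) → (130.486,50.499) → (125.155,37.630) → (130.486,24.761) → (143.355,19.430) → (156.224,24.761) → (161.555,37.630) (closed)

; Generated by LaserGRBL
G21
G90
G00 X158.912 Y27.498
M4 S269
G1 X157.485 Y34.595 F3544
G1 X164.582 Y36.022
G1 X166.009 Y28.925
G1 X158.912 Y27.498
M5
G00 X113.776 Y21.213
M4 S269
G1 X100.624 Y15.458 F3544
G1 X89.719 Y14.327
G1 X80.534 Y15.225
G1 X72.540 Y15.556
M5
G00 X159.861 Y30.897
M4 S269
G1 X65.648 Y15.396 F3544
M5
G00 X52.469 Y22.486
M4 S269
G1 X46.525 Y14.992 F3544
G1 X44.605 Y15.273
G1 X46.710 Y23.327
G1 X52.839 Y39.155
M5
G00 X161.555 Y37.630
M4 S269
G1 X156.224 Y50.499 F3544
G1 X143.355 Y55.830
G1 X130.486 Y50.499
G1 X125.155 Y37.630
G1 X130.486 Y24.761
G1 X143.355 Y19.430
G1 X156.224 Y24.761
G1 X161.555 Y37.630
M5
G00 X0.000 Y0.000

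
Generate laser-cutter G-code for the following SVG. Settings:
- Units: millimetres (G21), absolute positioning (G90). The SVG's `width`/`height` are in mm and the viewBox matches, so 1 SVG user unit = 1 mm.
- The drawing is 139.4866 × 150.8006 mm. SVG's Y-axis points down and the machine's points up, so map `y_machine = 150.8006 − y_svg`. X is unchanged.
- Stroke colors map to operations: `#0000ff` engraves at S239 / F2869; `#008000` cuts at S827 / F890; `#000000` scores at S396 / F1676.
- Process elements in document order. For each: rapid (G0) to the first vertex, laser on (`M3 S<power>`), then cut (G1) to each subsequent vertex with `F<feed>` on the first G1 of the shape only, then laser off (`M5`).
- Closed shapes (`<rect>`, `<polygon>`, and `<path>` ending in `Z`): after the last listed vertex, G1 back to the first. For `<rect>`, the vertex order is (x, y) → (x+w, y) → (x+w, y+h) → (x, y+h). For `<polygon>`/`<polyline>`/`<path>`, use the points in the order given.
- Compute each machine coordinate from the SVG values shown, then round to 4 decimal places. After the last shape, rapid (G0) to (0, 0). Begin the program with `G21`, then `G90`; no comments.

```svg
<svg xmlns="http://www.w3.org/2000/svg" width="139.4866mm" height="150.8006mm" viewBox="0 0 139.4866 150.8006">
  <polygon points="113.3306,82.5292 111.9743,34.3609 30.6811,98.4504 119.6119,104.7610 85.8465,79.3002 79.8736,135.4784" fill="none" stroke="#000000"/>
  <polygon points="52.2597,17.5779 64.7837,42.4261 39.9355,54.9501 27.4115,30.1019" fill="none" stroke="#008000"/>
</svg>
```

viewBox `0 0 139.4866 150.8006` with mm width/height → 1 unit = 1 mm. Flip: y_m = 150.8006 − y_svg.

**Shape 1** — `<polygon>` closed polygon, stroke `#000000` → score (S396, F1676). Machine vertices: (113.3306,68.2714) → (111.9743,116.4397) → (30.6811,52.3502) → (119.6119,46.0396) → (85.8465,71.5004) → (79.8736,15.3222) → (113.3306,68.2714). Closed: final G1 returns to the first vertex.

**Shape 2** — `<polygon>` regular polygon, stroke `#008000` → cut (S827, F890). Machine vertices: (52.2597,133.2227) → (64.7837,108.3745) → (39.9355,95.8505) → (27.4115,120.6987) → (52.2597,133.2227). Closed: final G1 returns to the first vertex.

G21
G90
G0 X113.3306 Y68.2714
M3 S396
G1 X111.9743 Y116.4397 F1676
G1 X30.6811 Y52.3502
G1 X119.6119 Y46.0396
G1 X85.8465 Y71.5004
G1 X79.8736 Y15.3222
G1 X113.3306 Y68.2714
M5
G0 X52.2597 Y133.2227
M3 S827
G1 X64.7837 Y108.3745 F890
G1 X39.9355 Y95.8505
G1 X27.4115 Y120.6987
G1 X52.2597 Y133.2227
M5
G0 X0.0000 Y0.0000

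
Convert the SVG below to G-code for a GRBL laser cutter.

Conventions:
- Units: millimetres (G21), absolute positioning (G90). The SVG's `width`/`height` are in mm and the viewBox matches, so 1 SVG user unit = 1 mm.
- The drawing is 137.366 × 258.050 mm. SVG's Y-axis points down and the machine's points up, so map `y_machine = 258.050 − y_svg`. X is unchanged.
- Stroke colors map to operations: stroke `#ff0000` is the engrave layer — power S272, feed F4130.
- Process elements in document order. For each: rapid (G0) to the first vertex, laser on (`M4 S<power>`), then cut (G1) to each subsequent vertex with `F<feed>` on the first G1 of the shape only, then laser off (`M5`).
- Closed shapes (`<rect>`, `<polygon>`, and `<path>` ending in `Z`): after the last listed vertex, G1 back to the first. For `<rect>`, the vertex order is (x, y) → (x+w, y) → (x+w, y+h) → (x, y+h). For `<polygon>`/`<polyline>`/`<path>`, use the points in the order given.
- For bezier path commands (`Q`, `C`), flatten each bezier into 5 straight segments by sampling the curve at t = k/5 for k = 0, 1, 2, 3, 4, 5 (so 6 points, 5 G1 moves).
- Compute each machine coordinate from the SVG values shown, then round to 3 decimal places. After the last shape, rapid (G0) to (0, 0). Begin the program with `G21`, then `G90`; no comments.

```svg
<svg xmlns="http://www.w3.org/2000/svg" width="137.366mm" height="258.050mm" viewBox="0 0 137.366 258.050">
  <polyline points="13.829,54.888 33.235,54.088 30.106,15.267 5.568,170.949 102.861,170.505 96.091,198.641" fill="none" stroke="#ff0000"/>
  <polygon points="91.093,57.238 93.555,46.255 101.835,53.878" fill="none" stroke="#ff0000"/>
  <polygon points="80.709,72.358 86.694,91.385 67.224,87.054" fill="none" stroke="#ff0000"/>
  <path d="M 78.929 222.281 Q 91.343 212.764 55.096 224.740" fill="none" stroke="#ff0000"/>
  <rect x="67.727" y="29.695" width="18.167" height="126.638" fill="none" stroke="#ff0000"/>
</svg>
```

1 u = 1 mm; y_m = 258.050 − y.

[1] `<polyline>` open polyline, #ff0000→engrave S272 F4130: (13.829,203.162) → (33.235,203.962) → (30.106,242.783) → (5.568,87.101) → (102.861,87.545) → (96.091,59.409)

[2] `<polygon>` regular polygon, #ff0000→engrave S272 F4130: (91.093,200.812) → (93.555,211.795) → (101.835,204.172) → (91.093,200.812) (closed)

[3] `<polygon>` regular polygon, #ff0000→engrave S272 F4130: (80.709,185.692) → (86.694,166.665) → (67.224,170.996) → (80.709,185.692) (closed)

[4] `<path>` quadratic bezier, #ff0000→engrave S272 F4130: (78.929,35.769) → (81.948,38.716) → (81.074,39.944) → (76.308,39.452) → (67.648,37.241) → (55.096,33.310)

[5] `<rect>` rectangle, #ff0000→engrave S272 F4130: (67.727,228.355) → (85.894,228.355) → (85.894,101.717) → (67.727,101.717) → (67.727,228.355) (closed)

G21
G90
G0 X13.829 Y203.162
M4 S272
G1 X33.235 Y203.962 F4130
G1 X30.106 Y242.783
G1 X5.568 Y87.101
G1 X102.861 Y87.545
G1 X96.091 Y59.409
M5
G0 X91.093 Y200.812
M4 S272
G1 X93.555 Y211.795 F4130
G1 X101.835 Y204.172
G1 X91.093 Y200.812
M5
G0 X80.709 Y185.692
M4 S272
G1 X86.694 Y166.665 F4130
G1 X67.224 Y170.996
G1 X80.709 Y185.692
M5
G0 X78.929 Y35.769
M4 S272
G1 X81.948 Y38.716 F4130
G1 X81.074 Y39.944
G1 X76.308 Y39.452
G1 X67.648 Y37.241
G1 X55.096 Y33.310
M5
G0 X67.727 Y228.355
M4 S272
G1 X85.894 Y228.355 F4130
G1 X85.894 Y101.717
G1 X67.727 Y101.717
G1 X67.727 Y228.355
M5
G0 X0.000 Y0.000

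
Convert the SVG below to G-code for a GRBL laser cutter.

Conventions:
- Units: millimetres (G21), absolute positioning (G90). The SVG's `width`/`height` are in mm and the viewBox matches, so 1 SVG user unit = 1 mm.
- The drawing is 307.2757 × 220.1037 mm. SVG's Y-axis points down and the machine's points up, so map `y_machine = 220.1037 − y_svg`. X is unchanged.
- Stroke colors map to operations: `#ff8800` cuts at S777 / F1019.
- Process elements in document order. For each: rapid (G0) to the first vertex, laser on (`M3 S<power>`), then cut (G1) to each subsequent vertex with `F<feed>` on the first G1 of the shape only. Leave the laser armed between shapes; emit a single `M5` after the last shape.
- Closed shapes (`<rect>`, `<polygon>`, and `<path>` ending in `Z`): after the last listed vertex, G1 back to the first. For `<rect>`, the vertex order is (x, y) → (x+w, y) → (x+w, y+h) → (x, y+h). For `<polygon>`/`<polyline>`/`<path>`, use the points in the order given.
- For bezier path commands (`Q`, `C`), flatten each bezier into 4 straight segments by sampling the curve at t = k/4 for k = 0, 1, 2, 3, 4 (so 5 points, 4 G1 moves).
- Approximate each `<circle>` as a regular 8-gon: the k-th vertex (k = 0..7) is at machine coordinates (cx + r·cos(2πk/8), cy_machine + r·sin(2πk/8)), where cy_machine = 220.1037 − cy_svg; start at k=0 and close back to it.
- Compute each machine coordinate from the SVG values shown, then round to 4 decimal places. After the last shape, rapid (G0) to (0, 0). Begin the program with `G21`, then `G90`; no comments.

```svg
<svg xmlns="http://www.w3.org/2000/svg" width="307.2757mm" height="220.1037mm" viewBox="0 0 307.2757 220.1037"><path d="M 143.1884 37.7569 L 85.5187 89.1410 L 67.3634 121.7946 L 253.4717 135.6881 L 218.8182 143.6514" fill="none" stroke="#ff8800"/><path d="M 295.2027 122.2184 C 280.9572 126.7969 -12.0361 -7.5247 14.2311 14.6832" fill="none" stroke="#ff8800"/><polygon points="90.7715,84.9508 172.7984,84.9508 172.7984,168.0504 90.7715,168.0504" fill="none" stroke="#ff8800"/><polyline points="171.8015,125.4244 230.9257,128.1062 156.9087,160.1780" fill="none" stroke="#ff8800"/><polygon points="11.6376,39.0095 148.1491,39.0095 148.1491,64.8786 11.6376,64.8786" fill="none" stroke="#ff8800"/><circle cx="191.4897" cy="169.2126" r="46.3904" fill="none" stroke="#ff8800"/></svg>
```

G21
G90
G0 X143.1884 Y182.3468
M3 S777
G1 X85.5187 Y130.9627 F1019
G1 X67.3634 Y98.3091
G1 X253.4717 Y84.4156
G1 X218.8182 Y76.4523
G0 X295.2027 Y97.8853
M3 S777
G1 X241.5972 Y115.8791 F1019
G1 X139.5246 Y158.2639
G1 X45.0482 Y197.3432
G1 X14.2311 Y205.4205
G0 X90.7715 Y135.1529
M3 S777
G1 X172.7984 Y135.1529 F1019
G1 X172.7984 Y52.0533
G1 X90.7715 Y52.0533
G1 X90.7715 Y135.1529
G0 X171.8015 Y94.6793
M3 S777
G1 X230.9257 Y91.9975 F1019
G1 X156.9087 Y59.9257
G0 X11.6376 Y181.0942
M3 S777
G1 X148.1491 Y181.0942 F1019
G1 X148.1491 Y155.2251
G1 X11.6376 Y155.2251
G1 X11.6376 Y181.0942
G0 X237.8801 Y50.8911
M3 S777
G1 X224.2927 Y83.6941 F1019
G1 X191.4897 Y97.2815
G1 X158.6867 Y83.6941
G1 X145.0993 Y50.8911
G1 X158.6867 Y18.0881
G1 X191.4897 Y4.5007
G1 X224.2927 Y18.0881
G1 X237.8801 Y50.8911
M5
G0 X0.0000 Y0.0000

1 u = 1 mm; y_m = 220.1037 − y.

[1] `<path>` open polyline, #ff8800→cut S777 F1019: (143.1884,182.3468) → (85.5187,130.9627) → (67.3634,98.3091) → (253.4717,84.4156) → (218.8182,76.4523)

[2] `<path>` cubic bezier, #ff8800→cut S777 F1019: (295.2027,97.8853) → (241.5972,115.8791) → (139.5246,158.2639) → (45.0482,197.3432) → (14.2311,205.4205)

[3] `<polygon>` rectangle, #ff8800→cut S777 F1019: (90.7715,135.1529) → (172.7984,135.1529) → (172.7984,52.0533) → (90.7715,52.0533) → (90.7715,135.1529) (closed)

[4] `<polyline>` open polyline, #ff8800→cut S777 F1019: (171.8015,94.6793) → (230.9257,91.9975) → (156.9087,59.9257)

[5] `<polygon>` rectangle, #ff8800→cut S777 F1019: (11.6376,181.0942) → (148.1491,181.0942) → (148.1491,155.2251) → (11.6376,155.2251) → (11.6376,181.0942) (closed)

[6] `<circle>` circle, #ff8800→cut S777 F1019: (237.8801,50.8911) → (224.2927,83.6941) → (191.4897,97.2815) → (158.6867,83.6941) → (145.0993,50.8911) → (158.6867,18.0881) → (191.4897,4.5007) → (224.2927,18.0881) → (237.8801,50.8911) (closed)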